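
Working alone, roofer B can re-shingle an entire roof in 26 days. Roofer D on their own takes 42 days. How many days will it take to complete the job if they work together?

273/17 days

With two workers the combined time is the product over the sum: 26·42/(26+42) = 1092/68 = 273/17 days.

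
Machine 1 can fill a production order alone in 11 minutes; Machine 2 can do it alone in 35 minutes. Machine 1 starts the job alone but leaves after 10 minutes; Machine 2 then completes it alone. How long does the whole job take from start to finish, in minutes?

In 10 minutes Machine 1 does 10/11 of the job, leaving 1/11.
Machine 2 works at 1/35 per minute, so finishing takes 1/11 ÷ 1/35 = 35/11 minutes.
Total time = 10 + 35/11 = 145/11 minutes.

145/11 minutes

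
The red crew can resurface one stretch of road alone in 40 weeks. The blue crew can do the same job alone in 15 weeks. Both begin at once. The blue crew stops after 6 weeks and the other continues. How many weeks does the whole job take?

24 weeks

In the first 6 weeks the combined rate is 11/120, so 11/20 of the job is done, leaving 9/20.
After the blue crew leaves the rate is 1/40 per week; the remaining 9/20 takes 18 weeks.
Total = 6 + 18 = 24 weeks.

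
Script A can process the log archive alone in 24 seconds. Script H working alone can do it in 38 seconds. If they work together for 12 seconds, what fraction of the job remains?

7/38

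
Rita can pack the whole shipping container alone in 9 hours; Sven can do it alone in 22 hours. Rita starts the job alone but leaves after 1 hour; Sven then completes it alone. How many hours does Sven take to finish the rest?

In 1 hour Rita does 1/9 of the job, leaving 8/9.
Sven works at 1/22 per hour, so finishing takes 8/9 ÷ 1/22 = 176/9 hours.

176/9 hours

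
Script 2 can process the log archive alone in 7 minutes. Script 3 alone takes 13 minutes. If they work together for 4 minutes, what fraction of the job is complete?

80/91

Combined rate: 1/7 + 1/13 = (13 + 7)/91 = 20/91 per minute.
In 4 minutes they complete 4·20/91 = 80/91 of the job.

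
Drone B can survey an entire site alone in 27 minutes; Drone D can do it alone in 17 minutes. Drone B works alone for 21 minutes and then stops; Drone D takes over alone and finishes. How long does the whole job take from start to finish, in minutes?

223/9 minutes

In 21 minutes Drone B does 21/27 = 7/9 of the job, leaving 2/9.
Drone D works at 1/17 per minute, so finishing takes 2/9 ÷ 1/17 = 34/9 minutes.
Total time = 21 + 34/9 = 223/9 minutes.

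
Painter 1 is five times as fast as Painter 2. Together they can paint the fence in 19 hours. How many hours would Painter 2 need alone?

114 hours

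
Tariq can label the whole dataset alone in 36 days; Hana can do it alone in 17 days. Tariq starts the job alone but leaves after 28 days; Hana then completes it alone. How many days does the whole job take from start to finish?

286/9 days

In 28 days Tariq does 28/36 = 7/9 of the job, leaving 2/9.
Hana works at 1/17 per day, so finishing takes 2/9 ÷ 1/17 = 34/9 days.
Total time = 28 + 34/9 = 286/9 days.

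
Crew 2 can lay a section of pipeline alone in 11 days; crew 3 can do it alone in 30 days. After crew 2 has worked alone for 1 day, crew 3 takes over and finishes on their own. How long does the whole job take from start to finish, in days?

311/11 days

In 1 day crew 2 does 1/11 of the job, leaving 10/11.
Crew 3 works at 1/30 per day, so finishing takes 10/11 ÷ 1/30 = 300/11 days.
Total time = 1 + 300/11 = 311/11 days.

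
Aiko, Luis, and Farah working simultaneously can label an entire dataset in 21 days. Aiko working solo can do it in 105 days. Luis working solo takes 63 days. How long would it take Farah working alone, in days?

Combined rate is 1/21 per day.
Known contribution: 1/105 + 1/63 = (3 + 5)/315 = 8/315 per day.
So Farah's rate is 1/21 − 8/315 = 1/45, meaning 45 days alone.

45 days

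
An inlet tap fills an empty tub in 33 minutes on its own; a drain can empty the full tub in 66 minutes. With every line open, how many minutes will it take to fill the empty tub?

Net rate = 1/33 − 1/66 = (2 − 1)/66 = 1/66 per minute.
Filling time = 1 ÷ (1/66) = 66 minutes.

66 minutes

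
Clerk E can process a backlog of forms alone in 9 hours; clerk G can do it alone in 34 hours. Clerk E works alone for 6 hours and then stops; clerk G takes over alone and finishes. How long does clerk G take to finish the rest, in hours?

34/3 hours

In 6 hours clerk E does 6/9 = 2/3 of the job, leaving 1/3.
Clerk G works at 1/34 per hour, so finishing takes 1/3 ÷ 1/34 = 34/3 hours.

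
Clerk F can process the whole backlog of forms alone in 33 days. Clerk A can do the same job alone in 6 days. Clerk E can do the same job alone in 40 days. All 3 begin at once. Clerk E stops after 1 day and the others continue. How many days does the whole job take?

99/20 days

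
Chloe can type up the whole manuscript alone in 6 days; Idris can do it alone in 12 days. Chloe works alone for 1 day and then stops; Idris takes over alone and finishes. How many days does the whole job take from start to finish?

In 1 day Chloe does 1/6 of the job, leaving 5/6.
Idris works at 1/12 per day, so finishing takes 5/6 ÷ 1/12 = 10 days.
Total time = 1 + 10 = 11 days.

11 days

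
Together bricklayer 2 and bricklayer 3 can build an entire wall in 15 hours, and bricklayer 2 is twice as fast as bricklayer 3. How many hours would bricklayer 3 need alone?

45 hours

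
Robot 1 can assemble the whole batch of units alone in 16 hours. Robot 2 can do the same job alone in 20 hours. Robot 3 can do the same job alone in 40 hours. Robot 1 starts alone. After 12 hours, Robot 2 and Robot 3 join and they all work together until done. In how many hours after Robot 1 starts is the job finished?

152/11 hours

In the first 12 hours Robot 1 alone does 12/16 = 3/4 of the job, leaving 1/4.
Once everyone is working, combined rate: 1/16 + 1/20 + 1/40 = (5 + 4 + 2)/80 = 11/80 per hour.
Remaining 1/4 at 11/80 per hour takes 20/11 hours.
Total from the start = 12 + 20/11 = 152/11 hours.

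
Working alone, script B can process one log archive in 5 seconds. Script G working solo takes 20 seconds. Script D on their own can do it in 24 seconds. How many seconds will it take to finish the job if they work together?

24/7 seconds

Combined rate: 1/5 + 1/20 + 1/24 = (24 + 6 + 5)/120 = 35/120 = 7/24 per second.
Time = 1 ÷ (7/24) = 24/7 seconds.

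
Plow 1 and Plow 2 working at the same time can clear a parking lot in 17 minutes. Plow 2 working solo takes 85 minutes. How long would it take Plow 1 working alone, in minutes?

Combined rate is 1/17 per minute.
Known contribution: 1/85 per minute.
So Plow 1's rate is 1/17 − 1/85 = 4/85, meaning 85/4 minutes alone.

85/4 minutes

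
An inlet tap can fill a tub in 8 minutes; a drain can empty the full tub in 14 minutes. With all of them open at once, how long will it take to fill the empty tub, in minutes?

Net rate = 1/8 − 1/14 = (7 − 4)/56 = 3/56 per minute.
Filling time = 1 ÷ (3/56) = 56/3 minutes.

56/3 minutes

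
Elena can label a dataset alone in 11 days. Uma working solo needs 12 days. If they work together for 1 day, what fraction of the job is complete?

23/132

Combined rate: 1/11 + 1/12 = (12 + 11)/132 = 23/132 per day.
In 1 day they complete 1·23/132 = 23/132 of the job.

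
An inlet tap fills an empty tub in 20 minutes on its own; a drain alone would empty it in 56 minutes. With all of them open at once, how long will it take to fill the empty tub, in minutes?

Net rate = 1/20 − 1/56 = (14 − 5)/280 = 9/280 per minute.
Filling time = 1 ÷ (9/280) = 280/9 minutes.

280/9 minutes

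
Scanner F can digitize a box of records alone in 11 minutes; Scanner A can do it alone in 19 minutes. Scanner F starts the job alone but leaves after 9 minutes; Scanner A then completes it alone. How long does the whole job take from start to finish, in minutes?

137/11 minutes

In 9 minutes Scanner F does 9/11 of the job, leaving 2/11.
Scanner A works at 1/19 per minute, so finishing takes 2/11 ÷ 1/19 = 38/11 minutes.
Total time = 9 + 38/11 = 137/11 minutes.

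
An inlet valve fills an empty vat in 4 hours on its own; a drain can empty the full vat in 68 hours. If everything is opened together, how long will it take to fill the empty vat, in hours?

Net rate = 1/4 − 1/68 = (17 − 1)/68 = 16/68 = 4/17 per hour.
Filling time = 1 ÷ (4/17) = 17/4 hours.

17/4 hours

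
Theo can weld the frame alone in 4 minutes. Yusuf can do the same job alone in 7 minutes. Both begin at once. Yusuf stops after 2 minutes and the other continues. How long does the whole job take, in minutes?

20/7 minutes

In the first 2 minutes the combined rate is 11/28, so 11/14 of the job is done, leaving 3/14.
After Yusuf leaves the rate is 1/4 per minute; the remaining 3/14 takes 6/7 minutes.
Total = 2 + 6/7 = 20/7 minutes.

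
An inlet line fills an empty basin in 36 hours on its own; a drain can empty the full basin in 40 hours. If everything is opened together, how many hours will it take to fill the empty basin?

Net rate = 1/36 − 1/40 = (10 − 9)/360 = 1/360 per hour.
Filling time = 1 ÷ (1/360) = 360 hours.

360 hours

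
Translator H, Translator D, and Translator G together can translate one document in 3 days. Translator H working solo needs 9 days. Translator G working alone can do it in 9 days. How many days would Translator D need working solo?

Combined rate is 1/3 per day.
Known contribution: 1/9 + 1/9 = (1 + 1)/9 = 2/9 per day.
So Translator D's rate is 1/3 − 2/9 = 1/9, meaning 9 days alone.

9 days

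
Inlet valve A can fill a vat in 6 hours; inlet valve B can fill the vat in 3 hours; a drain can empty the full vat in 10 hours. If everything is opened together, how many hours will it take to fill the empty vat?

5/2 hours

Net rate = 1/6 + 1/3 − 1/10 = (5 + 10 − 3)/30 = 12/30 = 2/5 per hour.
Filling time = 1 ÷ (2/5) = 5/2 hours.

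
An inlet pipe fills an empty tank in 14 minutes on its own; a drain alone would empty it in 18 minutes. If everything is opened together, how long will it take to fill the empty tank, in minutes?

63 minutes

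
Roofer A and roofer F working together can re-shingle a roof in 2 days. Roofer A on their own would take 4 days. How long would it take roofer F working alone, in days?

4 days

Combined rate is 1/2 per day.
Known contribution: 1/4 per day.
So roofer F's rate is 1/2 − 1/4 = 1/4, meaning 4 days alone.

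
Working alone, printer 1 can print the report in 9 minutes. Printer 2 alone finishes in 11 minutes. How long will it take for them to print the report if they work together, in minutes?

99/20 minutes

Combined rate: 1/9 + 1/11 = (11 + 9)/99 = 20/99 per minute.
Time = 1 ÷ (20/99) = 99/20 minutes.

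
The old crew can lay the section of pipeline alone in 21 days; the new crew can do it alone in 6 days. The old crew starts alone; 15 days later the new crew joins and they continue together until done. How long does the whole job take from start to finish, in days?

In 15 days the old crew does 15/21 = 5/7 of the job, leaving 2/7.
The old crew and the new crew together work at 3/14 per day, so finishing takes 2/7 ÷ 3/14 = 4/3 days.
Total time = 15 + 4/3 = 49/3 days.

49/3 days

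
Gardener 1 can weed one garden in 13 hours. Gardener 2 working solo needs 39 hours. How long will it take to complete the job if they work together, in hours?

Combined rate: 1/13 + 1/39 = (3 + 1)/39 = 4/39 per hour.
Time = 1 ÷ (4/39) = 39/4 hours.

39/4 hours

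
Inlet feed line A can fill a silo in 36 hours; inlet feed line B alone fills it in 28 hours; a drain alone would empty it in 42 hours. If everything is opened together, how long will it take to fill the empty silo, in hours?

126/5 hours

Net rate = 1/36 + 1/28 − 1/42 = (7 + 9 − 6)/252 = 10/252 = 5/126 per hour.
Filling time = 1 ÷ (5/126) = 126/5 hours.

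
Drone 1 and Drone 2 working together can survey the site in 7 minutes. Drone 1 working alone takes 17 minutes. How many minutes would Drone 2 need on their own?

Combined rate is 1/7 per minute.
Known contribution: 1/17 per minute.
So Drone 2's rate is 1/7 − 1/17 = 10/119, meaning 119/10 minutes alone.

119/10 minutes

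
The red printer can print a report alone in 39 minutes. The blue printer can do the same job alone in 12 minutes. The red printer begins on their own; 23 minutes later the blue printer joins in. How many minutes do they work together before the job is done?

64/17 minutes

In the first 23 minutes the red printer alone does 23/39 of the job, leaving 16/39.
Once everyone is working, combined rate: 1/39 + 1/12 = (4 + 13)/156 = 17/156 per minute.
Remaining 16/39 at 17/156 per minute takes 64/17 minutes.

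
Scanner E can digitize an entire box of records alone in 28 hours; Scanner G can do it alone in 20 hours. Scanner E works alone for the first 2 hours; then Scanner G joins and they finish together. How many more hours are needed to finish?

65/6 hours

In 2 hours Scanner E does 2/28 = 1/14 of the job, leaving 13/14.
Scanner E and Scanner G together work at 3/35 per hour, so finishing takes 13/14 ÷ 3/35 = 65/6 hours.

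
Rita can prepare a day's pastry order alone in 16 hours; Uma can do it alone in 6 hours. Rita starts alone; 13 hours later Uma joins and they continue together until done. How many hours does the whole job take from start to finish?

In 13 hours Rita does 13/16 of the job, leaving 3/16.
Rita and Uma together work at 11/48 per hour, so finishing takes 3/16 ÷ 11/48 = 9/11 hours.
Total time = 13 + 9/11 = 152/11 hours.

152/11 hours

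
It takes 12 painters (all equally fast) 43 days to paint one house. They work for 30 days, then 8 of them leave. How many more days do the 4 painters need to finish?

One painter does 1/516 of the job per day.
After 30 days with 12 painters, 30/43 is done (13/43 left).
With 4 painters the rate is 4/516 = 1/129, so the rest takes 13/43 ÷ 1/129 = 39 days.

39 days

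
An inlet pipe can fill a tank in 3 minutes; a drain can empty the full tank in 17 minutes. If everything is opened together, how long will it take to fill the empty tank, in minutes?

51/14 minutes

Net rate = 1/3 − 1/17 = (17 − 3)/51 = 14/51 per minute.
Filling time = 1 ÷ (14/51) = 51/14 minutes.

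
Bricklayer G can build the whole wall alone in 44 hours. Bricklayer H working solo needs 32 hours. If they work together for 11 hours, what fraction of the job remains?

Combined rate: 1/44 + 1/32 = (8 + 11)/352 = 19/352 per hour.
In 11 hours they complete 11·19/352 = 19/32 of the job.
So 13/32 remains.

13/32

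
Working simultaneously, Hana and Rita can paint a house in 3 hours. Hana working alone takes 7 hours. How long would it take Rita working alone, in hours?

21/4 hours

Combined rate is 1/3 per hour.
Known contribution: 1/7 per hour.
So Rita's rate is 1/3 − 1/7 = 4/21, meaning 21/4 hours alone.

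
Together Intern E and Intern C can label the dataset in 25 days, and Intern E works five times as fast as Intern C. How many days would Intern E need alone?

Let Intern C's rate be r; then Intern E's rate is 5r, so together (5 + 1)r = 6r = 1/25.
Thus r = 1/150 per day.
Intern C alone: 150 days; Intern E alone: 30 days.

30 days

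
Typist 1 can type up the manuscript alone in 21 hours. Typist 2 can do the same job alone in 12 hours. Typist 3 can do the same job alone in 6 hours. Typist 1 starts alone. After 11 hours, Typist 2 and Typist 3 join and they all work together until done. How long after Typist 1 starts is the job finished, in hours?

In the first 11 hours Typist 1 alone does 11/21 of the job, leaving 10/21.
Once everyone is working, combined rate: 1/21 + 1/12 + 1/6 = (4 + 7 + 14)/84 = 25/84 per hour.
Remaining 10/21 at 25/84 per hour takes 8/5 hours.
Total from the start = 11 + 8/5 = 63/5 hours.

63/5 hours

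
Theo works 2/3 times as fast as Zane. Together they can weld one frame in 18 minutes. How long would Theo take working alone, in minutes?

45 minutes

Let Zane's rate be r; then Theo's rate is (2/3)r, so together (2/3 + 1)r = (5/3)r = 1/18.
Thus r = 1/30 per minute.
Zane alone: 30 minutes; Theo alone: 45 minutes.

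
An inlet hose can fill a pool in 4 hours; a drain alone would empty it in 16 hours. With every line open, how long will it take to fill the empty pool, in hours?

16/3 hours

Net rate = 1/4 − 1/16 = (4 − 1)/16 = 3/16 per hour.
Filling time = 1 ÷ (3/16) = 16/3 hours.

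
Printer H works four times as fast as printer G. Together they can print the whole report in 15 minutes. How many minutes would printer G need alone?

75 minutes

Let printer G's rate be r; then printer H's rate is 4r, so together (4 + 1)r = 5r = 1/15.
Thus r = 1/75 per minute.
Printer G alone: 75 minutes; printer H alone: 75/4 minutes.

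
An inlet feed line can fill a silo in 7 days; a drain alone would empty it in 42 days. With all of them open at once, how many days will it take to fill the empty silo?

42/5 days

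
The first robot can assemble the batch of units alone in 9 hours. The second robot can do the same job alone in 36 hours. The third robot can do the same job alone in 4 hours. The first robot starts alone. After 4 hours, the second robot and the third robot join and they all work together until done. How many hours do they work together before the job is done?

10/7 hours

In the first 4 hours the first robot alone does 4/9 of the job, leaving 5/9.
Once everyone is working, combined rate: 1/9 + 1/36 + 1/4 = (4 + 1 + 9)/36 = 14/36 = 7/18 per hour.
Remaining 5/9 at 7/18 per hour takes 10/7 hours.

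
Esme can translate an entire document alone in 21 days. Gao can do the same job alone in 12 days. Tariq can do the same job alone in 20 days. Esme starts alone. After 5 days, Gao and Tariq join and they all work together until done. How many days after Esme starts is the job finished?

175/19 days

In the first 5 days Esme alone does 5/21 of the job, leaving 16/21.
Once everyone is working, combined rate: 1/21 + 1/12 + 1/20 = (20 + 35 + 21)/420 = 76/420 = 19/105 per day.
Remaining 16/21 at 19/105 per day takes 80/19 days.
Total from the start = 5 + 80/19 = 175/19 days.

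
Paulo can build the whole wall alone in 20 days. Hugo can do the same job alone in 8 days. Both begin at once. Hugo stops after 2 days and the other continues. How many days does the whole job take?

15 days

In the first 2 days the combined rate is 7/40, so 7/20 of the job is done, leaving 13/20.
After Hugo leaves the rate is 1/20 per day; the remaining 13/20 takes 13 days.
Total = 2 + 13 = 15 days.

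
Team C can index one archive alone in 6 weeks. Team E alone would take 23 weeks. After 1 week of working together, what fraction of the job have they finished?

29/138

Combined rate: 1/6 + 1/23 = (23 + 6)/138 = 29/138 per week.
In 1 week they complete 1·29/138 = 29/138 of the job.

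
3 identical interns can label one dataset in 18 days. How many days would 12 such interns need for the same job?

Total work is 3·18 = 54 intern-days.
With 12 interns: 54/12 = 9/2 days.

9/2 days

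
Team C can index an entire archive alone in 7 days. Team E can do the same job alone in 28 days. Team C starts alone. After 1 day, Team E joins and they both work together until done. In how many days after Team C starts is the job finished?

In the first 1 day Team C alone does 1/7 of the job, leaving 6/7.
Once everyone is working, combined rate: 1/7 + 1/28 = (4 + 1)/28 = 5/28 per day.
Remaining 6/7 at 5/28 per day takes 24/5 days.
Total from the start = 1 + 24/5 = 29/5 days.

29/5 days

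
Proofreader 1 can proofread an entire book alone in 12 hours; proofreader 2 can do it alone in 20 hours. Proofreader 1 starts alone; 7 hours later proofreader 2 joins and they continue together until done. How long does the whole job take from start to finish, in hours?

In 7 hours proofreader 1 does 7/12 of the job, leaving 5/12.
Proofreader 1 and proofreader 2 together work at 2/15 per hour, so finishing takes 5/12 ÷ 2/15 = 25/8 hours.
Total time = 7 + 25/8 = 81/8 hours.

81/8 hours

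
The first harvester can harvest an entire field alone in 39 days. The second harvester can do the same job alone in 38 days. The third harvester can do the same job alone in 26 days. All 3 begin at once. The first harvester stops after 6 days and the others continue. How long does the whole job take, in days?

In the first 6 days the combined rate is 67/741, so 134/247 of the job is done, leaving 113/247.
After the first harvester leaves the rate is 16/247 per day; the remaining 113/247 takes 113/16 days.
Total = 6 + 113/16 = 209/16 days.

209/16 days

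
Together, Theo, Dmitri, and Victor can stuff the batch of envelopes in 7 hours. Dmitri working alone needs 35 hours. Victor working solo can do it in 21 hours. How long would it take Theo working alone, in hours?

15 hours

Combined rate is 1/7 per hour.
Known contribution: 1/35 + 1/21 = (3 + 5)/105 = 8/105 per hour.
So Theo's rate is 1/7 − 8/105 = 1/15, meaning 15 hours alone.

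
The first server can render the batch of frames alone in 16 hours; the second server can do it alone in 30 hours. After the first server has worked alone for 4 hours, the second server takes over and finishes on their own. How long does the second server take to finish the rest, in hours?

45/2 hours

In 4 hours the first server does 4/16 = 1/4 of the job, leaving 3/4.
The second server works at 1/30 per hour, so finishing takes 3/4 ÷ 1/30 = 45/2 hours.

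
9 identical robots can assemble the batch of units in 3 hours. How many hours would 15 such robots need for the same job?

Total work is 9·3 = 27 robot-hours.
With 15 robots: 27/15 = 9/5 hours.

9/5 hours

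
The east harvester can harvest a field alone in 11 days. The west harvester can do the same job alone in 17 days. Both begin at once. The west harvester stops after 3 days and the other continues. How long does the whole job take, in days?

154/17 days

In the first 3 days the combined rate is 28/187, so 84/187 of the job is done, leaving 103/187.
After the west harvester leaves the rate is 1/11 per day; the remaining 103/187 takes 103/17 days.
Total = 3 + 103/17 = 154/17 days.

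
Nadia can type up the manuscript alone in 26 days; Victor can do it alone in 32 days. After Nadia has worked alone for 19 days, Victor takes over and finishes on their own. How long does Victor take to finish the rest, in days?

112/13 days

In 19 days Nadia does 19/26 of the job, leaving 7/26.
Victor works at 1/32 per day, so finishing takes 7/26 ÷ 1/32 = 112/13 days.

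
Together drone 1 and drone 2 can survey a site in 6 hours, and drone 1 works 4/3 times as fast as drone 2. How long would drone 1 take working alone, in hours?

21/2 hours

Let drone 2's rate be r; then drone 1's rate is (4/3)r, so together (4/3 + 1)r = (7/3)r = 1/6.
Thus r = 1/14 per hour.
Drone 2 alone: 14 hours; drone 1 alone: 21/2 hours.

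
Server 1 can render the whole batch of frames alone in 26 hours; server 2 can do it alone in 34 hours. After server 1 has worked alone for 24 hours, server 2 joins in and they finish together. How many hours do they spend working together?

In 24 hours server 1 does 24/26 = 12/13 of the job, leaving 1/13.
Server 1 and server 2 together work at 15/221 per hour, so finishing takes 1/13 ÷ 15/221 = 17/15 hours.

17/15 hours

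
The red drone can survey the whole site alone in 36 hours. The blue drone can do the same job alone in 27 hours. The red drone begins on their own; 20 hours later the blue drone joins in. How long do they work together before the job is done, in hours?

48/7 hours

In the first 20 hours the red drone alone does 20/36 = 5/9 of the job, leaving 4/9.
Once everyone is working, combined rate: 1/36 + 1/27 = (3 + 4)/108 = 7/108 per hour.
Remaining 4/9 at 7/108 per hour takes 48/7 hours.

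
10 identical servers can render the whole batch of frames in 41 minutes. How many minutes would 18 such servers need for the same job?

205/9 minutes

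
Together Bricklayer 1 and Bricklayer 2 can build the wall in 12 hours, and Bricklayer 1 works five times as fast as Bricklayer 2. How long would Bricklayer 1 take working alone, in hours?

72/5 hours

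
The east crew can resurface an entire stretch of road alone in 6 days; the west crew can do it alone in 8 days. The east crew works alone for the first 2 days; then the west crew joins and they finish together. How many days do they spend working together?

In 2 days the east crew does 2/6 = 1/3 of the job, leaving 2/3.
The east crew and the west crew together work at 7/24 per day, so finishing takes 2/3 ÷ 7/24 = 16/7 days.

16/7 days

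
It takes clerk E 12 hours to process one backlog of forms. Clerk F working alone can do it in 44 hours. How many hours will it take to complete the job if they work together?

66/7 hours

Combined rate: 1/12 + 1/44 = (11 + 3)/132 = 14/132 = 7/66 per hour.
Time = 1 ÷ (7/66) = 66/7 hours.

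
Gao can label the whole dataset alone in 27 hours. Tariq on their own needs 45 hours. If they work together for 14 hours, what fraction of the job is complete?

112/135

Combined rate: 1/27 + 1/45 = (5 + 3)/135 = 8/135 per hour.
In 14 hours they complete 14·8/135 = 112/135 of the job.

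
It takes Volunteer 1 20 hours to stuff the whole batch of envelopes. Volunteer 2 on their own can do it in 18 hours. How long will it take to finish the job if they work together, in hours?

180/19 hours

With two workers the combined time is the product over the sum: 20·18/(20+18) = 360/38 = 180/19 hours.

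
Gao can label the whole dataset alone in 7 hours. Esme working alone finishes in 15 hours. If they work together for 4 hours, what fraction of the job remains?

17/105

Combined rate: 1/7 + 1/15 = (15 + 7)/105 = 22/105 per hour.
In 4 hours they complete 4·22/105 = 88/105 of the job.
So 17/105 remains.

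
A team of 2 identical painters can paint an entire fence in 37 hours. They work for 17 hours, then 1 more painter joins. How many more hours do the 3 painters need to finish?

One painter does 1/74 of the job per hour.
After 17 hours with 2 painters, 17/37 is done (20/37 left).
With 3 painters the rate is 3/74, so the rest takes 20/37 ÷ 3/74 = 40/3 hours.

40/3 hours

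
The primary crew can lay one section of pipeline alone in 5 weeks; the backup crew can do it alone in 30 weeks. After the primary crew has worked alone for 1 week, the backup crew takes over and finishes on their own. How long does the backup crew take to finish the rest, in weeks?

24 weeks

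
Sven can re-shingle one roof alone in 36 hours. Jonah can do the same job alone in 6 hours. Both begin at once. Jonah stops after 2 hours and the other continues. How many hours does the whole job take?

24 hours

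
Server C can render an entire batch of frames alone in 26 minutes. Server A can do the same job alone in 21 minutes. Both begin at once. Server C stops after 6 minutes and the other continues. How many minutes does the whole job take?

210/13 minutes

In the first 6 minutes the combined rate is 47/546, so 47/91 of the job is done, leaving 44/91.
After server C leaves the rate is 1/21 per minute; the remaining 44/91 takes 132/13 minutes.
Total = 6 + 132/13 = 210/13 minutes.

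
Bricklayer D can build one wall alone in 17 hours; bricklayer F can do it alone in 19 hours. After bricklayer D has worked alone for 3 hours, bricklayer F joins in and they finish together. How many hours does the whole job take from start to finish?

187/18 hours

In 3 hours bricklayer D does 3/17 of the job, leaving 14/17.
Bricklayer D and bricklayer F together work at 36/323 per hour, so finishing takes 14/17 ÷ 36/323 = 133/18 hours.
Total time = 3 + 133/18 = 187/18 hours.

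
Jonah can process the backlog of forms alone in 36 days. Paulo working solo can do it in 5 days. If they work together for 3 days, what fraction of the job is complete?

Combined rate: 1/36 + 1/5 = (5 + 36)/180 = 41/180 per day.
In 3 days they complete 3·41/180 = 41/60 of the job.

41/60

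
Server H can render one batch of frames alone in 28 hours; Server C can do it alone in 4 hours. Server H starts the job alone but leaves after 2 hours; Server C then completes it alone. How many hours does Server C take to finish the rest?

In 2 hours Server H does 2/28 = 1/14 of the job, leaving 13/14.
Server C works at 1/4 per hour, so finishing takes 13/14 ÷ 1/4 = 26/7 hours.

26/7 hours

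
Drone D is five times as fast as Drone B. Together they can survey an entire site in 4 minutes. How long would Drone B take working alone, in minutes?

Let Drone B's rate be r; then Drone D's rate is 5r, so together (5 + 1)r = 6r = 1/4.
Thus r = 1/24 per minute.
Drone B alone: 24 minutes; Drone D alone: 24/5 minutes.

24 minutes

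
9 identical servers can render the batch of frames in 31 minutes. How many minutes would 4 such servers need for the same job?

279/4 minutes

Total work is 9·31 = 279 server-minutes.
With 4 servers: 279/4 minutes.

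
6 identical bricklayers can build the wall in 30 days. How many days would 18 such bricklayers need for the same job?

Total work is 6·30 = 180 bricklayer-days.
With 18 bricklayers: 180/18 = 10 days.

10 days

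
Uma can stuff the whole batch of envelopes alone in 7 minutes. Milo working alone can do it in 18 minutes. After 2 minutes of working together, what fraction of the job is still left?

Combined rate: 1/7 + 1/18 = (18 + 7)/126 = 25/126 per minute.
In 2 minutes they complete 2·25/126 = 25/63 of the job.
So 38/63 remains.

38/63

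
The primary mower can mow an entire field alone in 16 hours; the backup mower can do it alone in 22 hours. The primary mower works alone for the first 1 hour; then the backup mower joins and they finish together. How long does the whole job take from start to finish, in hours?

184/19 hours

In 1 hour the primary mower does 1/16 of the job, leaving 15/16.
The primary mower and the backup mower together work at 19/176 per hour, so finishing takes 15/16 ÷ 19/176 = 165/19 hours.
Total time = 1 + 165/19 = 184/19 hours.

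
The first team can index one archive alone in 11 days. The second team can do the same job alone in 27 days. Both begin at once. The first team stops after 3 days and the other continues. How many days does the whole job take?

216/11 days

In the first 3 days the combined rate is 38/297, so 38/99 of the job is done, leaving 61/99.
After the first team leaves the rate is 1/27 per day; the remaining 61/99 takes 183/11 days.
Total = 3 + 183/11 = 216/11 days.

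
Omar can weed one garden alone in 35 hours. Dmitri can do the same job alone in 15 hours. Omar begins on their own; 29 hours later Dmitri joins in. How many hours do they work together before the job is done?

9/5 hours

In the first 29 hours Omar alone does 29/35 of the job, leaving 6/35.
Once everyone is working, combined rate: 1/35 + 1/15 = (3 + 7)/105 = 10/105 = 2/21 per hour.
Remaining 6/35 at 2/21 per hour takes 9/5 hours.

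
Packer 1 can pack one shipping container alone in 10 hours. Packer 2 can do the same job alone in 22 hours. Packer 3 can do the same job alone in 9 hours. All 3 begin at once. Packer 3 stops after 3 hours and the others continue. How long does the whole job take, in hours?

In the first 3 hours the combined rate is 127/495, so 127/165 of the job is done, leaving 38/165.
After packer 3 leaves the rate is 8/55 per hour; the remaining 38/165 takes 19/12 hours.
Total = 3 + 19/12 = 55/12 hours.

55/12 hours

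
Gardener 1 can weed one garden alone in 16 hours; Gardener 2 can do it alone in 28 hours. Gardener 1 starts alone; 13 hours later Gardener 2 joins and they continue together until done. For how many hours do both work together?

21/11 hours

In 13 hours Gardener 1 does 13/16 of the job, leaving 3/16.
Gardener 1 and Gardener 2 together work at 11/112 per hour, so finishing takes 3/16 ÷ 11/112 = 21/11 hours.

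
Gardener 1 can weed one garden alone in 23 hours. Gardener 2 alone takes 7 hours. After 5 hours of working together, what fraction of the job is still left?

11/161

Combined rate: 1/23 + 1/7 = (7 + 23)/161 = 30/161 per hour.
In 5 hours they complete 5·30/161 = 150/161 of the job.
So 11/161 remains.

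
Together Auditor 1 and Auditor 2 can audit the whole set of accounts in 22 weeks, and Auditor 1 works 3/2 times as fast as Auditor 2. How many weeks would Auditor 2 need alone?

55 weeks

Let Auditor 2's rate be r; then Auditor 1's rate is (3/2)r, so together (3/2 + 1)r = (5/2)r = 1/22.
Thus r = 1/55 per week.
Auditor 2 alone: 55 weeks; Auditor 1 alone: 110/3 weeks.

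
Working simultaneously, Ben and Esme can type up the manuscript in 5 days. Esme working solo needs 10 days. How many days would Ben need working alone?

Combined rate is 1/5 per day.
Known contribution: 1/10 per day.
So Ben's rate is 1/5 − 1/10 = 1/10, meaning 10 days alone.

10 days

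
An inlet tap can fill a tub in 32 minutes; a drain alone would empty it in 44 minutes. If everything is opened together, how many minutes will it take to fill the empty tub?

352/3 minutes

Net rate = 1/32 − 1/44 = (11 − 8)/352 = 3/352 per minute.
Filling time = 1 ÷ (3/352) = 352/3 minutes.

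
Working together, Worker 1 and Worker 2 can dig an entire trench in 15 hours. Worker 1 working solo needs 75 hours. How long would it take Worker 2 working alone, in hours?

Combined rate is 1/15 per hour.
Known contribution: 1/75 per hour.
So Worker 2's rate is 1/15 − 1/75 = 4/75, meaning 75/4 hours alone.

75/4 hours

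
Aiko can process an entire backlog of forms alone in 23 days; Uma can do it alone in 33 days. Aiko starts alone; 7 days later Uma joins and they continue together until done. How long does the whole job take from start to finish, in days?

115/7 days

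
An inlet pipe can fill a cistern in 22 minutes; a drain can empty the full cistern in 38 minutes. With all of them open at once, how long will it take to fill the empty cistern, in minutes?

209/4 minutes

Net rate = 1/22 − 1/38 = (19 − 11)/418 = 8/418 = 4/209 per minute.
Filling time = 1 ÷ (4/209) = 209/4 minutes.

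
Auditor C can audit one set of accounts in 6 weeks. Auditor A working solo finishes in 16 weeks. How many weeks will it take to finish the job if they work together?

48/11 weeks

Combined rate: 1/6 + 1/16 = (8 + 3)/48 = 11/48 per week.
Time = 1 ÷ (11/48) = 48/11 weeks.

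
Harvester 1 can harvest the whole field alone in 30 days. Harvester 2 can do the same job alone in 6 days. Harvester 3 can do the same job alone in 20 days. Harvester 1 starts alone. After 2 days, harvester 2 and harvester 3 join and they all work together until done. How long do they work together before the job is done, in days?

In the first 2 days harvester 1 alone does 2/30 = 1/15 of the job, leaving 14/15.
Once everyone is working, combined rate: 1/30 + 1/6 + 1/20 = (2 + 10 + 3)/60 = 15/60 = 1/4 per day.
Remaining 14/15 at 1/4 per day takes 56/15 days.

56/15 days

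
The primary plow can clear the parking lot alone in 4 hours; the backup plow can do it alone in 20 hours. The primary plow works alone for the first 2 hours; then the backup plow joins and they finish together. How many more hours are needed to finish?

In 2 hours the primary plow does 2/4 = 1/2 of the job, leaving 1/2.
The primary plow and the backup plow together work at 3/10 per hour, so finishing takes 1/2 ÷ 3/10 = 5/3 hours.

5/3 hours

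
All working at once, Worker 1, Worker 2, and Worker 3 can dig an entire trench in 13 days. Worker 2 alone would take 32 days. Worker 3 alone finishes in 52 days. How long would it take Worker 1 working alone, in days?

Combined rate is 1/13 per day.
Known contribution: 1/32 + 1/52 = (13 + 8)/416 = 21/416 per day.
So Worker 1's rate is 1/13 − 21/416 = 11/416, meaning 416/11 days alone.

416/11 days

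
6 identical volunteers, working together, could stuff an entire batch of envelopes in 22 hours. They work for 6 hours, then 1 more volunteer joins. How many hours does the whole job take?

138/7 hours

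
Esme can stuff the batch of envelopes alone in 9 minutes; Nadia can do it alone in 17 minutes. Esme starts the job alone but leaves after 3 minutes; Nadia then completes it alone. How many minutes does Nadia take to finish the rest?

34/3 minutes

In 3 minutes Esme does 3/9 = 1/3 of the job, leaving 2/3.
Nadia works at 1/17 per minute, so finishing takes 2/3 ÷ 1/17 = 34/3 minutes.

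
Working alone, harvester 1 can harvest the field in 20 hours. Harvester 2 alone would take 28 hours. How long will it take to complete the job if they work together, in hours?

35/3 hours

With two workers the combined time is the product over the sum: 20·28/(20+28) = 560/48 = 35/3 hours.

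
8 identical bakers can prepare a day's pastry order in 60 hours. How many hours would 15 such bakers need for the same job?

32 hours

Total work is 8·60 = 480 baker-hours.
With 15 bakers: 480/15 = 32 hours.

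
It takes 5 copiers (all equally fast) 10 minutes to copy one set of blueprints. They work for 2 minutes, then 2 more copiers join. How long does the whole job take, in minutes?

54/7 minutes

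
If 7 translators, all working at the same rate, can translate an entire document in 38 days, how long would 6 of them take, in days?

133/3 days

Total work is 7·38 = 266 translator-days.
With 6 translators: 266/6 = 133/3 days.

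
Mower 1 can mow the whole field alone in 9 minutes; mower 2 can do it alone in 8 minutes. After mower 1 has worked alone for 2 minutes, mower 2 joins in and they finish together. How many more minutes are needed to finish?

In 2 minutes mower 1 does 2/9 of the job, leaving 7/9.
Mower 1 and mower 2 together work at 17/72 per minute, so finishing takes 7/9 ÷ 17/72 = 56/17 minutes.

56/17 minutes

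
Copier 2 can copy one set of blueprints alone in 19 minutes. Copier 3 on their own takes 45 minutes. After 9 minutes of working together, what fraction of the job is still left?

31/95

Combined rate: 1/19 + 1/45 = (45 + 19)/855 = 64/855 per minute.
In 9 minutes they complete 9·64/855 = 64/95 of the job.
So 31/95 remains.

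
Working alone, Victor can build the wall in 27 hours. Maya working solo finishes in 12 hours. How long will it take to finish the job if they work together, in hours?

With two workers the combined time is the product over the sum: 27·12/(27+12) = 324/39 = 108/13 hours.

108/13 hours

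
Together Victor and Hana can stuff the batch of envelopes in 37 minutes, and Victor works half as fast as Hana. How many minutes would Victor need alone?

111 minutes

Let Hana's rate be r; then Victor's rate is (1/2)r, so together (1/2 + 1)r = (3/2)r = 1/37.
Thus r = 2/111 per minute.
Hana alone: 111/2 minutes; Victor alone: 111 minutes.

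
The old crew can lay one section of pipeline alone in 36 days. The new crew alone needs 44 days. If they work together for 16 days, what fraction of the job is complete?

80/99

Combined rate: 1/36 + 1/44 = (11 + 9)/396 = 20/396 = 5/99 per day.
In 16 days they complete 16·5/99 = 80/99 of the job.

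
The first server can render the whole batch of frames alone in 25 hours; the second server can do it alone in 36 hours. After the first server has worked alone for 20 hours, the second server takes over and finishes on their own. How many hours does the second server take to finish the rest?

36/5 hours

In 20 hours the first server does 20/25 = 4/5 of the job, leaving 1/5.
The second server works at 1/36 per hour, so finishing takes 1/5 ÷ 1/36 = 36/5 hours.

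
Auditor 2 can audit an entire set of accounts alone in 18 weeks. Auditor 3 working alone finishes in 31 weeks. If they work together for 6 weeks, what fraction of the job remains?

44/93

Combined rate: 1/18 + 1/31 = (31 + 18)/558 = 49/558 per week.
In 6 weeks they complete 6·49/558 = 49/93 of the job.
So 44/93 remains.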